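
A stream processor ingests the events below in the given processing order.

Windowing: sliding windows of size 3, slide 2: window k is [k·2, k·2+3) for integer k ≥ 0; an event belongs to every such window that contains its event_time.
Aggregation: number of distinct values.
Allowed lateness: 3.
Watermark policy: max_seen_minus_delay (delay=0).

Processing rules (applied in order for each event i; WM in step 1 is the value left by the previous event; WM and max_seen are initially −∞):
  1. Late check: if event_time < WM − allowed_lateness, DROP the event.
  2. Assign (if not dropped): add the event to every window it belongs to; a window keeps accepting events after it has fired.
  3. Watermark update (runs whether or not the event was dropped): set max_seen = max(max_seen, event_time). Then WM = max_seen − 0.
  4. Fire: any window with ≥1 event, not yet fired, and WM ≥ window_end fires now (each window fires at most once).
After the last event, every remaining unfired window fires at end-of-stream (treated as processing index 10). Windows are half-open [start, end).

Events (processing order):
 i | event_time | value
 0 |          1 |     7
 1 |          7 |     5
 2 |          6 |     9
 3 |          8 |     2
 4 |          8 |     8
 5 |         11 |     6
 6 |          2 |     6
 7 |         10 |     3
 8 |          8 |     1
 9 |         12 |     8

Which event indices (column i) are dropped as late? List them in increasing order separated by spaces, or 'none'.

i=0 t=1 v=7: → [0,3); WM=1
i=1 t=7 v=5: → [6,9); WM=7; [0,3) fires=1
i=2 t=6 v=9: → [6,9),[4,7); WM=7; [4,7) fires=1
i=3 t=8 v=2: → [8,11),[6,9); WM=8
i=4 t=8 v=8: → [8,11),[6,9); WM=8
i=5 t=11 v=6: → [10,13); WM=11; [6,9) fires=4 [8,11) fires=2
i=6 t=2 v=6: DROP (t<11-3); WM=11
i=7 t=10 v=3: → [10,13),[8,11); WM=11
i=8 t=8 v=1: → [8,11),[6,9); WM=11
i=9 t=12 v=8: → [12,15),[10,13); WM=12

6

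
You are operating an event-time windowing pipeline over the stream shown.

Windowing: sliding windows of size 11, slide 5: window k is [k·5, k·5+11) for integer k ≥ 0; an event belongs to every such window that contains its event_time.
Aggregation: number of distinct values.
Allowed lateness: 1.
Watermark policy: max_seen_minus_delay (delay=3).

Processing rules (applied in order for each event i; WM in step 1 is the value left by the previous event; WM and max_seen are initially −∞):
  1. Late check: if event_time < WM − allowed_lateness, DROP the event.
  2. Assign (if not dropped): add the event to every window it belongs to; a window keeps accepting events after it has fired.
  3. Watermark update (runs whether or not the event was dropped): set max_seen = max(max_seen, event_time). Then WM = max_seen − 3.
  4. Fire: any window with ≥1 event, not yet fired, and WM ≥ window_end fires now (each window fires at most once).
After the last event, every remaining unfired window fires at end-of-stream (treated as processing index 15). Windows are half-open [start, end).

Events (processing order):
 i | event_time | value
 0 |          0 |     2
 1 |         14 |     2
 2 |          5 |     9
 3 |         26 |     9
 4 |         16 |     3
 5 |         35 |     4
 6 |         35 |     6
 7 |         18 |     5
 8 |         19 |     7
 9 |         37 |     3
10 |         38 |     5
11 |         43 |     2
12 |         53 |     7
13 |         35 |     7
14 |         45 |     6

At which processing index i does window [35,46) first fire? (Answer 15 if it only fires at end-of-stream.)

12

i=0 t=0 v=2: → [0,11); WM=-3
i=1 t=14 v=2: → [10,21),[5,16); WM=11; [0,11) fires=1
i=2 t=5 v=9: DROP (t<11-1); WM=11
i=3 t=26 v=9: → [25,36),[20,31); WM=23; [5,16) fires=1 [10,21) fires=1
i=4 t=16 v=3: DROP (t<23-1); WM=23
i=5 t=35 v=4: → [35,46),[30,41),[25,36); WM=32; [20,31) fires=1
i=6 t=35 v=6: → [35,46),[30,41),[25,36); WM=32
i=7 t=18 v=5: DROP (t<32-1); WM=32
i=8 t=19 v=7: DROP (t<32-1); WM=32
i=9 t=37 v=3: → [35,46),[30,41); WM=34
i=10 t=38 v=5: → [35,46),[30,41); WM=35
i=11 t=43 v=2: → [40,51),[35,46); WM=40; [25,36) fires=3
i=12 t=53 v=7: → [50,61),[45,56); WM=50; [30,41) fires=4 [35,46) fires=5
i=13 t=35 v=7: DROP (t<50-1); WM=50
i=14 t=45 v=6: DROP (t<50-1); WM=50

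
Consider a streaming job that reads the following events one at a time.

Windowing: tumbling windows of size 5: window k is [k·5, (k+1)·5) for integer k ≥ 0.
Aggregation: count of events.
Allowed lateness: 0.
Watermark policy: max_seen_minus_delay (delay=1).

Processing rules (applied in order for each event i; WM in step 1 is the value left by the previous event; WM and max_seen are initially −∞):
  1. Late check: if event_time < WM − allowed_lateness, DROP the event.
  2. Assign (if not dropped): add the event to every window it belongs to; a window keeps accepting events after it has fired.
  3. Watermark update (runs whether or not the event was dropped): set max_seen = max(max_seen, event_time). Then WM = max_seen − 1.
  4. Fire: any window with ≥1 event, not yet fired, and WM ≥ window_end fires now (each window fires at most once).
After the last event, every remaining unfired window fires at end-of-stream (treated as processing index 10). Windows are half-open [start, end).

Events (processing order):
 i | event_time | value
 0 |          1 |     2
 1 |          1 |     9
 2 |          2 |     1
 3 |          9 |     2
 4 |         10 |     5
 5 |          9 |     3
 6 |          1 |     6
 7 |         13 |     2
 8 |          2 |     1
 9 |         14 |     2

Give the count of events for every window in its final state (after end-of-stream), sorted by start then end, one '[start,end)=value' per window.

i=0 t=1 v=2: → [0,5); WM=0
i=1 t=1 v=9: → [0,5); WM=0
i=2 t=2 v=1: → [0,5); WM=1
i=3 t=9 v=2: → [5,10); WM=8; [0,5) fires=3
i=4 t=10 v=5: → [10,15); WM=9
i=5 t=9 v=3: → [5,10); WM=9
i=6 t=1 v=6: DROP (t<9-0); WM=9
i=7 t=13 v=2: → [10,15); WM=12; [5,10) fires=2
i=8 t=2 v=1: DROP (t<12-0); WM=12
i=9 t=14 v=2: → [10,15); WM=13

[0,5)=3 [5,10)=2 [10,15)=3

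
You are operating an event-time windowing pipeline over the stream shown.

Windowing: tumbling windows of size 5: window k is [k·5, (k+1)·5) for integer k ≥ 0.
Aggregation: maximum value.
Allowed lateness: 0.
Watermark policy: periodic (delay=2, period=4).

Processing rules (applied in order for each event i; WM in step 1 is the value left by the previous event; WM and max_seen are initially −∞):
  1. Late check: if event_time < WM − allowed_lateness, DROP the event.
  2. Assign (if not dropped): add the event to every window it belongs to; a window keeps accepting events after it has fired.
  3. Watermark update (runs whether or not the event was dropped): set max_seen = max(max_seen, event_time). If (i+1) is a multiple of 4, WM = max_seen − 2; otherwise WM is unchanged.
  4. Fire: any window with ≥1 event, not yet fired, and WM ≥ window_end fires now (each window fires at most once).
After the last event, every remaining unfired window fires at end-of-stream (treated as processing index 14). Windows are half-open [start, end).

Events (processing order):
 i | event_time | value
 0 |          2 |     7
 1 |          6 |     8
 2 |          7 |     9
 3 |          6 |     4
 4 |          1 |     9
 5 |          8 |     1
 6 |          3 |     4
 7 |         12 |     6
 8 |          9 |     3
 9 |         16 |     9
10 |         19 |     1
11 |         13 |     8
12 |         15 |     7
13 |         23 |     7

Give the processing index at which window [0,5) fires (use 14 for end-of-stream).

3

i=0 t=2 v=7: → [0,5); WM=−∞
i=1 t=6 v=8: → [5,10); WM=−∞
i=2 t=7 v=9: → [5,10); WM=−∞
i=3 t=6 v=4: → [5,10); WM=5; [0,5) fires=7
i=4 t=1 v=9: DROP (t<5-0); WM=5
i=5 t=8 v=1: → [5,10); WM=5
i=6 t=3 v=4: DROP (t<5-0); WM=5
i=7 t=12 v=6: → [10,15); WM=10; [5,10) fires=9
i=8 t=9 v=3: DROP (t<10-0); WM=10
i=9 t=16 v=9: → [15,20); WM=10
i=10 t=19 v=1: → [15,20); WM=10
i=11 t=13 v=8: → [10,15); WM=17; [10,15) fires=8
i=12 t=15 v=7: DROP (t<17-0); WM=17
i=13 t=23 v=7: → [20,25); WM=17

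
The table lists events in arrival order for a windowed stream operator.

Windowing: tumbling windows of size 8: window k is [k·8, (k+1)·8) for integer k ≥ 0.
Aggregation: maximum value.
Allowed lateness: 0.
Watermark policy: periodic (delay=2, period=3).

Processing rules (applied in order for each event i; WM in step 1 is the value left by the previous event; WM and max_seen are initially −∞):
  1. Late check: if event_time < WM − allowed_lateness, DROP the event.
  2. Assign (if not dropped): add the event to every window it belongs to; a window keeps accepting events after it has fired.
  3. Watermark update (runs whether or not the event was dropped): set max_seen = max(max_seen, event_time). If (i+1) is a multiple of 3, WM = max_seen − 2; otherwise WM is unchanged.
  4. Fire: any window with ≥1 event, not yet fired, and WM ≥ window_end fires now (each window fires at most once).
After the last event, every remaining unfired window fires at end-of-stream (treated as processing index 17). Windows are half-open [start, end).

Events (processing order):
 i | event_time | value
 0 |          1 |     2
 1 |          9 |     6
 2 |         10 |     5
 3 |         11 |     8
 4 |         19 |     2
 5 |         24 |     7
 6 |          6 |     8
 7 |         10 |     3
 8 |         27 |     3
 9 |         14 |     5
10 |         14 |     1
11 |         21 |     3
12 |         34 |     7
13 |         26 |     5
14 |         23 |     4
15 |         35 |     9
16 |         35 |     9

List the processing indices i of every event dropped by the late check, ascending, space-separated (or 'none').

6 7 9 10 11 14

i=0 t=1 v=2: → [0,8); WM=−∞
i=1 t=9 v=6: → [8,16); WM=−∞
i=2 t=10 v=5: → [8,16); WM=8; [0,8) fires=2
i=3 t=11 v=8: → [8,16); WM=8
i=4 t=19 v=2: → [16,24); WM=8
i=5 t=24 v=7: → [24,32); WM=22; [8,16) fires=8
i=6 t=6 v=8: DROP (t<22-0); WM=22
i=7 t=10 v=3: DROP (t<22-0); WM=22
i=8 t=27 v=3: → [24,32); WM=25; [16,24) fires=2
i=9 t=14 v=5: DROP (t<25-0); WM=25
i=10 t=14 v=1: DROP (t<25-0); WM=25
i=11 t=21 v=3: DROP (t<25-0); WM=25
i=12 t=34 v=7: → [32,40); WM=25
i=13 t=26 v=5: → [24,32); WM=25
i=14 t=23 v=4: DROP (t<25-0); WM=32; [24,32) fires=7
i=15 t=35 v=9: → [32,40); WM=32
i=16 t=35 v=9: → [32,40); WM=32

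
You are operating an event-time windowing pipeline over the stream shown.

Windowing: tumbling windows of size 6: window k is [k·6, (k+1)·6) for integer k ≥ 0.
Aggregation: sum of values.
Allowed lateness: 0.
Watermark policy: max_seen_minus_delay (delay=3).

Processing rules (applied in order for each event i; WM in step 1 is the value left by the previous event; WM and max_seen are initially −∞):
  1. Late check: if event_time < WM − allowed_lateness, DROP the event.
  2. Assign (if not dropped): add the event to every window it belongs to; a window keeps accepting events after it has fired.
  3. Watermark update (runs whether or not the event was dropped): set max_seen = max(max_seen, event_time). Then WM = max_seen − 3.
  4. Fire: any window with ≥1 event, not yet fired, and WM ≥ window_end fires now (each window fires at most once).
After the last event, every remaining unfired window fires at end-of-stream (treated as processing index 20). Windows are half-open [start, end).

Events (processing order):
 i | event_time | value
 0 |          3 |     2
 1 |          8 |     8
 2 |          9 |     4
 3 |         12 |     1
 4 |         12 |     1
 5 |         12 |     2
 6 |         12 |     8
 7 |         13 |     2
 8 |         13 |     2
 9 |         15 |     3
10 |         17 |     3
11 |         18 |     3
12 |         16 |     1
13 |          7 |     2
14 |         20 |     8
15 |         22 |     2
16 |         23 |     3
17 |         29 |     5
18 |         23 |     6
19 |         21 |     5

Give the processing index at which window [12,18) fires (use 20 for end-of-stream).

i=0 t=3 v=2: → [0,6); WM=0
i=1 t=8 v=8: → [6,12); WM=5
i=2 t=9 v=4: → [6,12); WM=6; [0,6) fires=2
i=3 t=12 v=1: → [12,18); WM=9
i=4 t=12 v=1: → [12,18); WM=9
i=5 t=12 v=2: → [12,18); WM=9
i=6 t=12 v=8: → [12,18); WM=9
i=7 t=13 v=2: → [12,18); WM=10
i=8 t=13 v=2: → [12,18); WM=10
i=9 t=15 v=3: → [12,18); WM=12; [6,12) fires=12
i=10 t=17 v=3: → [12,18); WM=14
i=11 t=18 v=3: → [18,24); WM=15
i=12 t=16 v=1: → [12,18); WM=15
i=13 t=7 v=2: DROP (t<15-0); WM=15
i=14 t=20 v=8: → [18,24); WM=17
i=15 t=22 v=2: → [18,24); WM=19; [12,18) fires=23
i=16 t=23 v=3: → [18,24); WM=20
i=17 t=29 v=5: → [24,30); WM=26; [18,24) fires=16
i=18 t=23 v=6: DROP (t<26-0); WM=26
i=19 t=21 v=5: DROP (t<26-0); WM=26

15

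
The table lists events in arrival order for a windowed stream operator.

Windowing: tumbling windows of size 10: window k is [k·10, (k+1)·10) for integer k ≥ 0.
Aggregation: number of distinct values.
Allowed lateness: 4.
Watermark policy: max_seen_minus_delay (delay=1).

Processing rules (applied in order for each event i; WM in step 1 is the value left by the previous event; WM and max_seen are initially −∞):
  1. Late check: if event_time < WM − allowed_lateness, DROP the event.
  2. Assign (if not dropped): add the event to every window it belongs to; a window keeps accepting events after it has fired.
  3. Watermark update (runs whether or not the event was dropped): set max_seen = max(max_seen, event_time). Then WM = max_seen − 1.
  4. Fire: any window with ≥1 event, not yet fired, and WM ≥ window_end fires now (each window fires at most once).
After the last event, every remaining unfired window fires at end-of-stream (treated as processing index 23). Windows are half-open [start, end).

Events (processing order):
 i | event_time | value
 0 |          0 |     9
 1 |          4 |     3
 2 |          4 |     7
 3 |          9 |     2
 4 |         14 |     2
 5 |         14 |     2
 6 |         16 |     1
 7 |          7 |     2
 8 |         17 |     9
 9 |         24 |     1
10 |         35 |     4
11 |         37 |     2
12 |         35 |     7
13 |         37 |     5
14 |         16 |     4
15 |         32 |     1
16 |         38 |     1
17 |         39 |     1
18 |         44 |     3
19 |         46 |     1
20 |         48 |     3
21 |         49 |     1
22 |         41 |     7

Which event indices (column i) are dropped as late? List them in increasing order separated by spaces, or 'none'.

7 14 22

i=0 t=0 v=9: → [0,10); WM=-1
i=1 t=4 v=3: → [0,10); WM=3
i=2 t=4 v=7: → [0,10); WM=3
i=3 t=9 v=2: → [0,10); WM=8
i=4 t=14 v=2: → [10,20); WM=13; [0,10) fires=4
i=5 t=14 v=2: → [10,20); WM=13
i=6 t=16 v=1: → [10,20); WM=15
i=7 t=7 v=2: DROP (t<15-4); WM=15
i=8 t=17 v=9: → [10,20); WM=16
i=9 t=24 v=1: → [20,30); WM=23; [10,20) fires=3
i=10 t=35 v=4: → [30,40); WM=34; [20,30) fires=1
i=11 t=37 v=2: → [30,40); WM=36
i=12 t=35 v=7: → [30,40); WM=36
i=13 t=37 v=5: → [30,40); WM=36
i=14 t=16 v=4: DROP (t<36-4); WM=36
i=15 t=32 v=1: → [30,40); WM=36
i=16 t=38 v=1: → [30,40); WM=37
i=17 t=39 v=1: → [30,40); WM=38
i=18 t=44 v=3: → [40,50); WM=43; [30,40) fires=5
i=19 t=46 v=1: → [40,50); WM=45
i=20 t=48 v=3: → [40,50); WM=47
i=21 t=49 v=1: → [40,50); WM=48
i=22 t=41 v=7: DROP (t<48-4); WM=48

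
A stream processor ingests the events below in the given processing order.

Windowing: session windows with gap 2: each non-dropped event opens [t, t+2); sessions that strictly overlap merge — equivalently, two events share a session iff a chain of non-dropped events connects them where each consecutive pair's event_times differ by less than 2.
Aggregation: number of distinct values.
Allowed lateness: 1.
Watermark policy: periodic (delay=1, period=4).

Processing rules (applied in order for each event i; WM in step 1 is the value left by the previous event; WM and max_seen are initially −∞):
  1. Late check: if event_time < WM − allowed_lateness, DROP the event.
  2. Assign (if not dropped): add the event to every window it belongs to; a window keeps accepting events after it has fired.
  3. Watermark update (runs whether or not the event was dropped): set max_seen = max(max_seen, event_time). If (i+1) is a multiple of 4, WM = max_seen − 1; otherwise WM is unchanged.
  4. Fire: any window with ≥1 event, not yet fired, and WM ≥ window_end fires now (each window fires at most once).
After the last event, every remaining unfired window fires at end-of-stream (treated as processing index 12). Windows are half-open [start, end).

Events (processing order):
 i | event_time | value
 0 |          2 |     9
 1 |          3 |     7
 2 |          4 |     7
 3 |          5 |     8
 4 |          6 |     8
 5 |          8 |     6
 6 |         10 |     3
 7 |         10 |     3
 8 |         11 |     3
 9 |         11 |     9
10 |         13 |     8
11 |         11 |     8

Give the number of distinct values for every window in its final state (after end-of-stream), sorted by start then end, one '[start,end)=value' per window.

[2,8)=3 [8,10)=1 [10,13)=3 [13,15)=1

i=0 t=2 v=9: → [2,4); WM=−∞
i=1 t=3 v=7: → [2,5); WM=−∞
i=2 t=4 v=7: → [2,6); WM=−∞
i=3 t=5 v=8: → [2,7); WM=4
i=4 t=6 v=8: → [2,8); WM=4
i=5 t=8 v=6: → [8,10); WM=4
i=6 t=10 v=3: → [10,12); WM=4
i=7 t=10 v=3: → [10,12); WM=9
i=8 t=11 v=3: → [10,13); WM=9
i=9 t=11 v=9: → [10,13); WM=9
i=10 t=13 v=8: → [13,15); WM=9
i=11 t=11 v=8: → [10,13); WM=12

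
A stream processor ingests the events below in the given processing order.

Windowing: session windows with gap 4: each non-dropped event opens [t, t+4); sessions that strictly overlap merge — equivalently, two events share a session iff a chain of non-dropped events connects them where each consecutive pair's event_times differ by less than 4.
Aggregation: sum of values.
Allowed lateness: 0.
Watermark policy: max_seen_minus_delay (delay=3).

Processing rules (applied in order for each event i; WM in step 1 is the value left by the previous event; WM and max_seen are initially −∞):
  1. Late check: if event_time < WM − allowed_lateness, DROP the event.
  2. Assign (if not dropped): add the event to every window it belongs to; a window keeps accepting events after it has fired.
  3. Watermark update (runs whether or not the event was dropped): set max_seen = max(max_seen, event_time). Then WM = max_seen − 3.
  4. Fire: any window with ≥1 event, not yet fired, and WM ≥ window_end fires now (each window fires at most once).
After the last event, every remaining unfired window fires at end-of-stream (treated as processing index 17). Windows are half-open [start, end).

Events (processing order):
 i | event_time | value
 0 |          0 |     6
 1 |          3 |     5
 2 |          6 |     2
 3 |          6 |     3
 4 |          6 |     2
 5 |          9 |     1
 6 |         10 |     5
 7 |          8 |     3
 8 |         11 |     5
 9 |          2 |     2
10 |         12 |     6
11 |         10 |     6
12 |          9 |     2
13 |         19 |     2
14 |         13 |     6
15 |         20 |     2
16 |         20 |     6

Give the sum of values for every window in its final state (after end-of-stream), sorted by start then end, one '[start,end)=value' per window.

i=0 t=0 v=6: → [0,4); WM=-3
i=1 t=3 v=5: → [0,7); WM=0
i=2 t=6 v=2: → [0,10); WM=3
i=3 t=6 v=3: → [0,10); WM=3
i=4 t=6 v=2: → [0,10); WM=3
i=5 t=9 v=1: → [0,13); WM=6
i=6 t=10 v=5: → [0,14); WM=7
i=7 t=8 v=3: → [0,14); WM=7
i=8 t=11 v=5: → [0,15); WM=8
i=9 t=2 v=2: DROP (t<8-0); WM=8
i=10 t=12 v=6: → [0,16); WM=9
i=11 t=10 v=6: → [0,16); WM=9
i=12 t=9 v=2: → [0,16); WM=9
i=13 t=19 v=2: → [19,23); WM=16
i=14 t=13 v=6: DROP (t<16-0); WM=16
i=15 t=20 v=2: → [19,24); WM=17
i=16 t=20 v=6: → [19,24); WM=17

[0,16)=46 [19,24)=10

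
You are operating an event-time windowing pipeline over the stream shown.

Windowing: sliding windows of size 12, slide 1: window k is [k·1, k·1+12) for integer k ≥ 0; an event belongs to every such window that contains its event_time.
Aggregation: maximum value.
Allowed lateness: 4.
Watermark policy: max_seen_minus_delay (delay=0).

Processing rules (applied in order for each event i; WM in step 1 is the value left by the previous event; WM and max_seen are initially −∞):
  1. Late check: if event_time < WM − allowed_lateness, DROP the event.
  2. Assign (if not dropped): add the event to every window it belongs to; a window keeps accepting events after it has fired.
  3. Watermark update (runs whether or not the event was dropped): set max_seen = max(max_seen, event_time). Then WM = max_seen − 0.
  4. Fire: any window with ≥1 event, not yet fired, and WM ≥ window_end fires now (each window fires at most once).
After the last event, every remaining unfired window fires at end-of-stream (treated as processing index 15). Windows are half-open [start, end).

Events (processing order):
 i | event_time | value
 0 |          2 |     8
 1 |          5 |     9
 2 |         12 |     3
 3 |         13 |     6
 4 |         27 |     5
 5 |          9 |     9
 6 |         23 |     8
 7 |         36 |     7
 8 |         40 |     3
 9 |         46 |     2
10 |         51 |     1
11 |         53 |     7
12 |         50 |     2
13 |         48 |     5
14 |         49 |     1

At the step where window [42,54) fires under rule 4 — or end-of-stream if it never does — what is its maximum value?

i=0 t=2 v=8: → [2,14),[1,13),[0,12); WM=2
i=1 t=5 v=9: → [5,17),[4,16),[3,15),[2,14),[1,13),[0,12); WM=5
i=2 t=12 v=3: → [12,24),[11,23),[10,22),[9,21),[8,20),[7,19),[6,18),[5,17),[4,16),[3,15),[2,14),[1,13); WM=12; [0,12) fires=9
i=3 t=13 v=6: → [13,25),[12,24),[11,23),[10,22),[9,21),[8,20),[7,19),[6,18),[5,17),[4,16),[3,15),[2,14); WM=13; [1,13) fires=9
i=4 t=27 v=5: → [27,39),[26,38),[25,37),[24,36),[23,35),[22,34),[21,33),[20,32),[19,31),[18,30),[17,29),[16,28); WM=27; [2,14) fires=9 [3,15) fires=9 [4,16) fires=9 [5,17) fires=9 [6,18) fires=6 [7,19) fires=6 [8,20) fires=6 [9,21) fires=6 [10,22) fires=6 [11,23) fires=6 [12,24) fires=6 [13,25) fires=6
i=5 t=9 v=9: DROP (t<27-4); WM=27
i=6 t=23 v=8: → [23,35),[22,34),[21,33),[20,32),[19,31),[18,30),[17,29),[16,28),[15,27),[14,26),[13,25),[12,24); WM=27; [14,26) fires=8 [15,27) fires=8
i=7 t=36 v=7: → [36,48),[35,47),[34,46),[33,45),[32,44),[31,43),[30,42),[29,41),[28,40),[27,39),[26,38),[25,37); WM=36; [16,28) fires=8 [17,29) fires=8 [18,30) fires=8 [19,31) fires=8 [20,32) fires=8 [21,33) fires=8 [22,34) fires=8 [23,35) fires=8 [24,36) fires=5
i=8 t=40 v=3: → [40,52),[39,51),[38,50),[37,49),[36,48),[35,47),[34,46),[33,45),[32,44),[31,43),[30,42),[29,41); WM=40; [25,37) fires=7 [26,38) fires=7 [27,39) fires=7 [28,40) fires=7
i=9 t=46 v=2: → [46,58),[45,57),[44,56),[43,55),[42,54),[41,53),[40,52),[39,51),[38,50),[37,49),[36,48),[35,47); WM=46; [29,41) fires=7 [30,42) fires=7 [31,43) fires=7 [32,44) fires=7 [33,45) fires=7 [34,46) fires=7
i=10 t=51 v=1: → [51,63),[50,62),[49,61),[48,60),[47,59),[46,58),[45,57),[44,56),[43,55),[42,54),[41,53),[40,52); WM=51; [35,47) fires=7 [36,48) fires=7 [37,49) fires=3 [38,50) fires=3 [39,51) fires=3
i=11 t=53 v=7: → [53,65),[52,64),[51,63),[50,62),[49,61),[48,60),[47,59),[46,58),[45,57),[44,56),[43,55),[42,54); WM=53; [40,52) fires=3 [41,53) fires=2
i=12 t=50 v=2: → [50,62),[49,61),[48,60),[47,59),[46,58),[45,57),[44,56),[43,55),[42,54),[41,53),[40,52),[39,51); WM=53
i=13 t=48 v=5: DROP (t<53-4); WM=53
i=14 t=49 v=1: → [49,61),[48,60),[47,59),[46,58),[45,57),[44,56),[43,55),[42,54),[41,53),[40,52),[39,51),[38,50); WM=53

7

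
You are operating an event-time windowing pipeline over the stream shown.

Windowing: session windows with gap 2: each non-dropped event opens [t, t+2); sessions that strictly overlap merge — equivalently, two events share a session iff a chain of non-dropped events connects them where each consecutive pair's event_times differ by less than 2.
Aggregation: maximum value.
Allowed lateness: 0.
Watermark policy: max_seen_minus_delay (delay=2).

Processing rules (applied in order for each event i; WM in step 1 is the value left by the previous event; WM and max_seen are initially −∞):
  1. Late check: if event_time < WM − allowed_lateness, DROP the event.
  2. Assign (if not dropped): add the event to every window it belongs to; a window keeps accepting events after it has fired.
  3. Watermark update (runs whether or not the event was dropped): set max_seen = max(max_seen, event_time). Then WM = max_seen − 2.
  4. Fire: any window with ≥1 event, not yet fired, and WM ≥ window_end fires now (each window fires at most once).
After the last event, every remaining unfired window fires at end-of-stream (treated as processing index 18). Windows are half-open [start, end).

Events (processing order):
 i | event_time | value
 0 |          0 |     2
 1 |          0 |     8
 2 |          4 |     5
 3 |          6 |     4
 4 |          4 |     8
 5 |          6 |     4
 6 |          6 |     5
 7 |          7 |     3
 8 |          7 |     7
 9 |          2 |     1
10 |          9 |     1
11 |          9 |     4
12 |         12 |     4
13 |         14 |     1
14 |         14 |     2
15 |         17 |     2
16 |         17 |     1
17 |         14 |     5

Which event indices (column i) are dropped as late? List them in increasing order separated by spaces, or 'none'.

9 17

i=0 t=0 v=2: → [0,2); WM=-2
i=1 t=0 v=8: → [0,2); WM=-2
i=2 t=4 v=5: → [4,6); WM=2
i=3 t=6 v=4: → [6,8); WM=4
i=4 t=4 v=8: → [4,6); WM=4
i=5 t=6 v=4: → [6,8); WM=4
i=6 t=6 v=5: → [6,8); WM=4
i=7 t=7 v=3: → [6,9); WM=5
i=8 t=7 v=7: → [6,9); WM=5
i=9 t=2 v=1: DROP (t<5-0); WM=5
i=10 t=9 v=1: → [9,11); WM=7
i=11 t=9 v=4: → [9,11); WM=7
i=12 t=12 v=4: → [12,14); WM=10
i=13 t=14 v=1: → [14,16); WM=12
i=14 t=14 v=2: → [14,16); WM=12
i=15 t=17 v=2: → [17,19); WM=15
i=16 t=17 v=1: → [17,19); WM=15
i=17 t=14 v=5: DROP (t<15-0); WM=15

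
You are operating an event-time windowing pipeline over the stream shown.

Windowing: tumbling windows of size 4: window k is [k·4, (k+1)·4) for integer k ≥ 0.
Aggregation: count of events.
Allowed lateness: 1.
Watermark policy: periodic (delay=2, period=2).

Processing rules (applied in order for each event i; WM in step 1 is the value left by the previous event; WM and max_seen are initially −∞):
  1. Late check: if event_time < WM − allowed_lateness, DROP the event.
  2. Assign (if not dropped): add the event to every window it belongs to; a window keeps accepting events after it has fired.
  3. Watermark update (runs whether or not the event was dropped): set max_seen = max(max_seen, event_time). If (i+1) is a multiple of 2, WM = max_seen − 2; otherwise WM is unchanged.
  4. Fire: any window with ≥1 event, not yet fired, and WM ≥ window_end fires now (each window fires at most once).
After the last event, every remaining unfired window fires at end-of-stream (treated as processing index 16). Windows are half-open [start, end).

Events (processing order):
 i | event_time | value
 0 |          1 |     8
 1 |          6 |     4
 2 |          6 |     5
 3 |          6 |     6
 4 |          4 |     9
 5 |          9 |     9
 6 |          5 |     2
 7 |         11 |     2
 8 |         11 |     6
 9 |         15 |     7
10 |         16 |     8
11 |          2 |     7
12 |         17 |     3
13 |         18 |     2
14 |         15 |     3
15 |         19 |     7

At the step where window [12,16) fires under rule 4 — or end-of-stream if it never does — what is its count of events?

1

i=0 t=1 v=8: → [0,4); WM=−∞
i=1 t=6 v=4: → [4,8); WM=4; [0,4) fires=1
i=2 t=6 v=5: → [4,8); WM=4
i=3 t=6 v=6: → [4,8); WM=4
i=4 t=4 v=9: → [4,8); WM=4
i=5 t=9 v=9: → [8,12); WM=7
i=6 t=5 v=2: DROP (t<7-1); WM=7
i=7 t=11 v=2: → [8,12); WM=9; [4,8) fires=4
i=8 t=11 v=6: → [8,12); WM=9
i=9 t=15 v=7: → [12,16); WM=13; [8,12) fires=3
i=10 t=16 v=8: → [16,20); WM=13
i=11 t=2 v=7: DROP (t<13-1); WM=14
i=12 t=17 v=3: → [16,20); WM=14
i=13 t=18 v=2: → [16,20); WM=16; [12,16) fires=1
i=14 t=15 v=3: → [12,16); WM=16
i=15 t=19 v=7: → [16,20); WM=17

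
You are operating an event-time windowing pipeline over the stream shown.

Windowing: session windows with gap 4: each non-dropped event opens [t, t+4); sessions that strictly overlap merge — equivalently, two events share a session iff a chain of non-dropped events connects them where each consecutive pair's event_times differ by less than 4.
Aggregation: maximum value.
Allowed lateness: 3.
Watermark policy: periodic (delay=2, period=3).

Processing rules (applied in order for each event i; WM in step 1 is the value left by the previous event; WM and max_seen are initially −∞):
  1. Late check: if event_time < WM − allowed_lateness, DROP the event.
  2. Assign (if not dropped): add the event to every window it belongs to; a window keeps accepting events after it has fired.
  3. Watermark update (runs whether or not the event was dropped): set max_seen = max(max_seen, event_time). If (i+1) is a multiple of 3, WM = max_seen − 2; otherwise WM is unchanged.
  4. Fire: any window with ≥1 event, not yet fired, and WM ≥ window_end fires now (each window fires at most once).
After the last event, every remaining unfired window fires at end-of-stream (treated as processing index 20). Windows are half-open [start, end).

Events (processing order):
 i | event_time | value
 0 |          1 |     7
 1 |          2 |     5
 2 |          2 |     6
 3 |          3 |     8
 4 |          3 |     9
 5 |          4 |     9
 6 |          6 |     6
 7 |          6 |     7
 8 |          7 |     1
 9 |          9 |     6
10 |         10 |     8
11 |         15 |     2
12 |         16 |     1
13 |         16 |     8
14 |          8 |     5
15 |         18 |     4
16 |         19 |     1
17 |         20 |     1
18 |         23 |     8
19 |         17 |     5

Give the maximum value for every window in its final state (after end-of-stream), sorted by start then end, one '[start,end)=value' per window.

[1,14)=9 [15,27)=8

i=0 t=1 v=7: → [1,5); WM=−∞
i=1 t=2 v=5: → [1,6); WM=−∞
i=2 t=2 v=6: → [1,6); WM=0
i=3 t=3 v=8: → [1,7); WM=0
i=4 t=3 v=9: → [1,7); WM=0
i=5 t=4 v=9: → [1,8); WM=2
i=6 t=6 v=6: → [1,10); WM=2
i=7 t=6 v=7: → [1,10); WM=2
i=8 t=7 v=1: → [1,11); WM=5
i=9 t=9 v=6: → [1,13); WM=5
i=10 t=10 v=8: → [1,14); WM=5
i=11 t=15 v=2: → [15,19); WM=13
i=12 t=16 v=1: → [15,20); WM=13
i=13 t=16 v=8: → [15,20); WM=13
i=14 t=8 v=5: DROP (t<13-3); WM=14
i=15 t=18 v=4: → [15,22); WM=14
i=16 t=19 v=1: → [15,23); WM=14
i=17 t=20 v=1: → [15,24); WM=18
i=18 t=23 v=8: → [15,27); WM=18
i=19 t=17 v=5: → [15,27); WM=18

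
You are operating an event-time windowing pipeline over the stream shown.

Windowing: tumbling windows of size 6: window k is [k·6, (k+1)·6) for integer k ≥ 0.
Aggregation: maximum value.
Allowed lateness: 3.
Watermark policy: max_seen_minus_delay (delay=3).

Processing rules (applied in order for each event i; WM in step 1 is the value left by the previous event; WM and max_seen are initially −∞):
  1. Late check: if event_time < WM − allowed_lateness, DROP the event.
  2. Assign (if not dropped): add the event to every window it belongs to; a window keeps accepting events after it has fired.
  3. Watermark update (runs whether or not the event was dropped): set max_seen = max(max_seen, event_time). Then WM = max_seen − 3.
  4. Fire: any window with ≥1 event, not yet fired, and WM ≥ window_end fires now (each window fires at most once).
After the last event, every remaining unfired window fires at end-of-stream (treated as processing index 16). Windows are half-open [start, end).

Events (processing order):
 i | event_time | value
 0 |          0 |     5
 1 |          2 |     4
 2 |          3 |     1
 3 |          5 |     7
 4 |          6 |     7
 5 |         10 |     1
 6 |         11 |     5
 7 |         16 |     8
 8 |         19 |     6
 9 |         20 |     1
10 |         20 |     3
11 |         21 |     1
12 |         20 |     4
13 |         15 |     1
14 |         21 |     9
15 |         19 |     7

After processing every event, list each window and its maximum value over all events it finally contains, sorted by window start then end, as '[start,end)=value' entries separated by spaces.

i=0 t=0 v=5: → [0,6); WM=-3
i=1 t=2 v=4: → [0,6); WM=-1
i=2 t=3 v=1: → [0,6); WM=0
i=3 t=5 v=7: → [0,6); WM=2
i=4 t=6 v=7: → [6,12); WM=3
i=5 t=10 v=1: → [6,12); WM=7; [0,6) fires=7
i=6 t=11 v=5: → [6,12); WM=8
i=7 t=16 v=8: → [12,18); WM=13; [6,12) fires=7
i=8 t=19 v=6: → [18,24); WM=16
i=9 t=20 v=1: → [18,24); WM=17
i=10 t=20 v=3: → [18,24); WM=17
i=11 t=21 v=1: → [18,24); WM=18; [12,18) fires=8
i=12 t=20 v=4: → [18,24); WM=18
i=13 t=15 v=1: → [12,18); WM=18
i=14 t=21 v=9: → [18,24); WM=18
i=15 t=19 v=7: → [18,24); WM=18

[0,6)=7 [6,12)=7 [12,18)=8 [18,24)=9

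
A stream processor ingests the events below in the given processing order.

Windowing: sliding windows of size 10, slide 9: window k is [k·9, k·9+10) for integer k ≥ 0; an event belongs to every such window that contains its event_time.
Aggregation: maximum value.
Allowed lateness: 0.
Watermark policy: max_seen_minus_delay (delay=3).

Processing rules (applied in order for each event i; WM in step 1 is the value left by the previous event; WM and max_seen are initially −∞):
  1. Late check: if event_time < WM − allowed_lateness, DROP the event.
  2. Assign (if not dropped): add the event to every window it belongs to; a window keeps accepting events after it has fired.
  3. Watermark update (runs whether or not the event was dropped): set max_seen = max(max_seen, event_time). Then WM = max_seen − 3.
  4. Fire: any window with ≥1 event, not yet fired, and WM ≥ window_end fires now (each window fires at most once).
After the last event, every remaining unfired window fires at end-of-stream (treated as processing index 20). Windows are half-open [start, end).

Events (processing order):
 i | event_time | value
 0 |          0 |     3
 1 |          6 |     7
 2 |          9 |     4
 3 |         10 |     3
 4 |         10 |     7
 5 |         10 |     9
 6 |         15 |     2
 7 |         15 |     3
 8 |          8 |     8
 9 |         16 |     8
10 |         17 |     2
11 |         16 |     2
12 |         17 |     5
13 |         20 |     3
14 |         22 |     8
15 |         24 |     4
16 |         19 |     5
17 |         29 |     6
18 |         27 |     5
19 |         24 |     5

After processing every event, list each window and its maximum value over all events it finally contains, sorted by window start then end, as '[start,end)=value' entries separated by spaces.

[0,10)=7 [9,19)=9 [18,28)=8 [27,37)=6

i=0 t=0 v=3: → [0,10); WM=-3
i=1 t=6 v=7: → [0,10); WM=3
i=2 t=9 v=4: → [9,19),[0,10); WM=6
i=3 t=10 v=3: → [9,19); WM=7
i=4 t=10 v=7: → [9,19); WM=7
i=5 t=10 v=9: → [9,19); WM=7
i=6 t=15 v=2: → [9,19); WM=12; [0,10) fires=7
i=7 t=15 v=3: → [9,19); WM=12
i=8 t=8 v=8: DROP (t<12-0); WM=12
i=9 t=16 v=8: → [9,19); WM=13
i=10 t=17 v=2: → [9,19); WM=14
i=11 t=16 v=2: → [9,19); WM=14
i=12 t=17 v=5: → [9,19); WM=14
i=13 t=20 v=3: → [18,28); WM=17
i=14 t=22 v=8: → [18,28); WM=19; [9,19) fires=9
i=15 t=24 v=4: → [18,28); WM=21
i=16 t=19 v=5: DROP (t<21-0); WM=21
i=17 t=29 v=6: → [27,37); WM=26
i=18 t=27 v=5: → [27,37),[18,28); WM=26
i=19 t=24 v=5: DROP (t<26-0); WM=26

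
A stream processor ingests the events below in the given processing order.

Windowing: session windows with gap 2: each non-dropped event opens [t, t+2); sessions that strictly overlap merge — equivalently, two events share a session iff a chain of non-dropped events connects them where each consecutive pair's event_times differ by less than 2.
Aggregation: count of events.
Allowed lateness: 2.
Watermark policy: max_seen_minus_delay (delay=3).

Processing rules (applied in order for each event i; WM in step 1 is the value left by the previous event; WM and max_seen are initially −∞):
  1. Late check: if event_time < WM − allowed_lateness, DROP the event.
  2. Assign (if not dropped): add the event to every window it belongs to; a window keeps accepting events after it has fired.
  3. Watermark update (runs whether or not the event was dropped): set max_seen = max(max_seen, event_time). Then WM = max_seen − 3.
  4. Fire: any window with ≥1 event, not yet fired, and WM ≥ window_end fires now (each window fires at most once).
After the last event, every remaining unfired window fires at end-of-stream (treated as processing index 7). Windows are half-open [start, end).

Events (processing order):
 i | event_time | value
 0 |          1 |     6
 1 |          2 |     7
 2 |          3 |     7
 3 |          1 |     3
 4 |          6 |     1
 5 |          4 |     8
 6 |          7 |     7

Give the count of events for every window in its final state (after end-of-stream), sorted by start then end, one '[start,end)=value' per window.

i=0 t=1 v=6: → [1,3); WM=-2
i=1 t=2 v=7: → [1,4); WM=-1
i=2 t=3 v=7: → [1,5); WM=0
i=3 t=1 v=3: → [1,5); WM=0
i=4 t=6 v=1: → [6,8); WM=3
i=5 t=4 v=8: → [1,6); WM=3
i=6 t=7 v=7: → [6,9); WM=4

[1,6)=5 [6,9)=2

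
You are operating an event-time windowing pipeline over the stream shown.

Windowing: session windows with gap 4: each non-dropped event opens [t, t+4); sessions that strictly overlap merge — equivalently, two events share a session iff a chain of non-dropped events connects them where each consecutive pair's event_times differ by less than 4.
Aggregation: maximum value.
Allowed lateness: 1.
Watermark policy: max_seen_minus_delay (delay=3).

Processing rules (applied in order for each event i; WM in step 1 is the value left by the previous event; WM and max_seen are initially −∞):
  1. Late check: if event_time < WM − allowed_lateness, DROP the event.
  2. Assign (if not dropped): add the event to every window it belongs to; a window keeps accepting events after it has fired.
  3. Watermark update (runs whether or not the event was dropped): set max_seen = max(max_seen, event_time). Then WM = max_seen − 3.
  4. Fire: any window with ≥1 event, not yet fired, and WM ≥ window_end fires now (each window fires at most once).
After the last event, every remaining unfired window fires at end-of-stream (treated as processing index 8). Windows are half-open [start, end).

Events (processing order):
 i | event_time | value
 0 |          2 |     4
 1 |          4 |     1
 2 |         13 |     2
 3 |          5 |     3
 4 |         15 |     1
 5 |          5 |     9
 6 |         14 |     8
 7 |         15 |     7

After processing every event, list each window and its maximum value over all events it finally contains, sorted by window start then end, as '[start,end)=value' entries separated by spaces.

[2,8)=4 [13,19)=8

i=0 t=2 v=4: → [2,6); WM=-1
i=1 t=4 v=1: → [2,8); WM=1
i=2 t=13 v=2: → [13,17); WM=10
i=3 t=5 v=3: DROP (t<10-1); WM=10
i=4 t=15 v=1: → [13,19); WM=12
i=5 t=5 v=9: DROP (t<12-1); WM=12
i=6 t=14 v=8: → [13,19); WM=12
i=7 t=15 v=7: → [13,19); WM=12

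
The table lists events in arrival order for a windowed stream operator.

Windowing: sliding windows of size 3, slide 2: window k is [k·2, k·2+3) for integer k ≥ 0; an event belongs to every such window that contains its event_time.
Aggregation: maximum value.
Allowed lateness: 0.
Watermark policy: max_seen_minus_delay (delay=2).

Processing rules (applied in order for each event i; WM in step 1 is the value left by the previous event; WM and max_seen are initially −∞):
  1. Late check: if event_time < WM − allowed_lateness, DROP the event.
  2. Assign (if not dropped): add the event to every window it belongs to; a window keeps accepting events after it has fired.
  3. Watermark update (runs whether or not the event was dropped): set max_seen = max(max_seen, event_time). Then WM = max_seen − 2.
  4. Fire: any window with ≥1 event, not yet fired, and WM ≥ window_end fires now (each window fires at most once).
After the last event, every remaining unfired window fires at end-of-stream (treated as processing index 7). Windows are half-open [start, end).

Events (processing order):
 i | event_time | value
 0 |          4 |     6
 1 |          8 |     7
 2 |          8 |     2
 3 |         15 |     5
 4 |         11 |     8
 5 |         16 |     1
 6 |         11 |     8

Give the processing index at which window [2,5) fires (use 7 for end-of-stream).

i=0 t=4 v=6: → [4,7),[2,5); WM=2
i=1 t=8 v=7: → [8,11),[6,9); WM=6; [2,5) fires=6
i=2 t=8 v=2: → [8,11),[6,9); WM=6
i=3 t=15 v=5: → [14,17); WM=13; [4,7) fires=6 [6,9) fires=7 [8,11) fires=7
i=4 t=11 v=8: DROP (t<13-0); WM=13
i=5 t=16 v=1: → [16,19),[14,17); WM=14
i=6 t=11 v=8: DROP (t<14-0); WM=14

1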